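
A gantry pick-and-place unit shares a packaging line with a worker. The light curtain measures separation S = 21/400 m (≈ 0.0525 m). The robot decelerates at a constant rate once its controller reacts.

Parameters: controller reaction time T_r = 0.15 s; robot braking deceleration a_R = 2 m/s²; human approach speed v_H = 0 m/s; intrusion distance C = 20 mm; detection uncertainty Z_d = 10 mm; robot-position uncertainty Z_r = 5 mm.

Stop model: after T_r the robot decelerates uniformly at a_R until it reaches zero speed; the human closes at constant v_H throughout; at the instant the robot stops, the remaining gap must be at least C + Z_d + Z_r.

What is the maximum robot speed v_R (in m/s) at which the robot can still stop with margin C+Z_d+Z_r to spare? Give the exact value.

quadratic (1/4)·v² + (3/20)·v + (-7/400) = 0
  disc = (3/20)² − 4·(1/4)·(-7/400) = 1/25 ; √disc = 1/5
  v_R = (−(3/20) + 1/5) / (2·(1/4)) = 1/10 m/s
check:
T_s = v_R/a_R = (1/10)/2 = 0.0500 s
robot in T_r: 0.1000·0.1500 = 0.0150 m
robot under decel: 0.1000²/(2·2.0000) = 0.0025 m
human over T_r+T_s: 0.0000·(0.1500+0.0500) = 0.0000 m
residual clearance needed = 0.0200+0.0100+0.0050 = 0.0350 m
sum ≈ 0.0150+0.0025+0.0000+0.0350 ≈ 0.0525 m = S ✓

v_R_max = 1/10 m/s = 0.1000 m/s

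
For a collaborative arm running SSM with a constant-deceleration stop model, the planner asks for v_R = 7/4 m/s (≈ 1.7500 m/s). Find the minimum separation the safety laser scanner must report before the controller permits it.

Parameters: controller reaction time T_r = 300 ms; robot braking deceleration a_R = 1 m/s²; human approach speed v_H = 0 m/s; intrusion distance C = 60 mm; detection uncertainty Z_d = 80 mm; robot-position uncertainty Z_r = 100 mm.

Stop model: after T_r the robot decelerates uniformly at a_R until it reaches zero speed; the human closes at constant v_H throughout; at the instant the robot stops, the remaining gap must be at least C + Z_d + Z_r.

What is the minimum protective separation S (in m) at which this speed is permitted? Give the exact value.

S_min = 1837/800 m = 2.2963 m

stop time T_s = (7/4)/1 = 1.7500 s
robot in T_r: 1.7500·0.3000 = 0.5250 m
robot covers 1.7500·1.7500 − ½·1.0000·1.7500² = 1.5312 m while stopping
person approaches 0.0000·(0.3000+1.7500) = 0.0000 m
residual clearance needed = 0.0600+0.0800+0.1000 = 0.2400 m
S_min ≈ 0.5250+1.5312+0.0000+0.2400  ⇒  S_min = 1837/800 m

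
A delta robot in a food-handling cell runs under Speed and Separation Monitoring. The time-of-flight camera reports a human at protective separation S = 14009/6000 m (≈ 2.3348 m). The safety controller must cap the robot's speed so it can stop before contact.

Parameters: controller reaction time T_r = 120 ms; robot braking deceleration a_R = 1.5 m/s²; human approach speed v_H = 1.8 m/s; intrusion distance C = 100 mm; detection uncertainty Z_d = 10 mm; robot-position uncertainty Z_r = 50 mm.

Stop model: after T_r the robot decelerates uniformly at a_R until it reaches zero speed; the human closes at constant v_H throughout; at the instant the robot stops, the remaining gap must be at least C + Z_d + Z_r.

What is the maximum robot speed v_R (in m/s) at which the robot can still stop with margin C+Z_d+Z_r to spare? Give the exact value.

collect terms ⇒ (1/3)·v_R² + (33/25)·v_R + (-11753/6000) = 0
  disc = (33/25)² − 4·(1/3)·(-11753/6000) = 97969/22500 ; √disc = 313/150
  v_R = (−(33/25) + 313/150) / (2·(1/3)) = 23/20 m/s
check:
T_s = v_R/a_R = (23/20)/(3/2) = 0.7667 s
reaction-phase robot travel = 1.1500·0.1200 = 0.1380 m
robot covers 1.1500·0.7667 − ½·1.5000·0.7667² = 0.4408 m while stopping
person approaches 1.8000·(0.1200+0.7667) = 1.5960 m
residual clearance needed = 0.1000+0.0100+0.0500 = 0.1600 m
sum ≈ 0.1380+0.4408+1.5960+0.1600 ≈ 2.3348 m = S ✓

v_R_max = 23/20 m/s = 1.1500 m/s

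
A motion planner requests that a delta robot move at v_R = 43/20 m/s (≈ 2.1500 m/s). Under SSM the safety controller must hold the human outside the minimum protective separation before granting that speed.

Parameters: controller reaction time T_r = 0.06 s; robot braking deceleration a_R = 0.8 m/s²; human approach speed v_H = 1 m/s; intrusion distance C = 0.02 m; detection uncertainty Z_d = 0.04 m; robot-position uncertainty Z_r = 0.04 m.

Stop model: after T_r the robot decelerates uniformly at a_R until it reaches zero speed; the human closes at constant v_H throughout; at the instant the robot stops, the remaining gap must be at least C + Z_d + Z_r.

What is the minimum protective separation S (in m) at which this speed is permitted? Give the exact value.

braking lasts T_s = (43/20)/(4/5) = 2.6875 s
robot in T_r: 2.1500·0.0600 = 0.1290 m
braking distance = 2.1500²/(2·0.8000) = 2.8891 m
human closes 1.0000·2.7475 = 2.7475 m
margins: 0.0200+0.0400+0.0400 = 0.1000 m
S_min ≈ 0.1290+2.8891+2.7475+0.1000  ⇒  S_min = 93849/16000 m

S_min = 93849/16000 m = 5.8656 m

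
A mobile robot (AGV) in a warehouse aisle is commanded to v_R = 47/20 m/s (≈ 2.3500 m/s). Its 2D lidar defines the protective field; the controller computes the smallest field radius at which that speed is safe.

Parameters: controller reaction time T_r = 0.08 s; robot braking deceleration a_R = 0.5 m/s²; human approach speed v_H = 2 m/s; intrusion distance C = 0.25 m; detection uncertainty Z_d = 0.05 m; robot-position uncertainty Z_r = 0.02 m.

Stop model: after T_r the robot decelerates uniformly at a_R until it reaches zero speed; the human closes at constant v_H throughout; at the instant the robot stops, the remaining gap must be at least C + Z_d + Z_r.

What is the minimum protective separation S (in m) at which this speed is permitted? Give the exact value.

S_min = 31181/2000 m = 15.5905 m

braking lasts T_s = (47/20)/(1/2) = 4.7000 s
robot covers v_R·T_r = 2.3500·0.0800 = 0.1880 m before braking
braking distance = 2.3500²/(2·0.5000) = 5.5225 m
human closes 2.0000·4.7800 = 9.5600 m
margins: 0.2500+0.0500+0.0200 = 0.3200 m
S_min ≈ 0.1880+5.5225+9.5600+0.3200  ⇒  S_min = 31181/2000 m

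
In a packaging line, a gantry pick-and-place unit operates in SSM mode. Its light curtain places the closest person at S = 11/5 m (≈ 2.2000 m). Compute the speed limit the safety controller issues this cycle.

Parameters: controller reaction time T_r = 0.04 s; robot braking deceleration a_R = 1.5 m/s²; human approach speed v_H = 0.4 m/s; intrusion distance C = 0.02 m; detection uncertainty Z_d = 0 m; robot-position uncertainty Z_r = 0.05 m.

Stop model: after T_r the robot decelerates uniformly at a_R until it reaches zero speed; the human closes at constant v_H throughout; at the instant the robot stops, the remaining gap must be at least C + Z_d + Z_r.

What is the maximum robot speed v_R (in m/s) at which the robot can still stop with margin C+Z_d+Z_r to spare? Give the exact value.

v_R_max = 21/10 m/s = 2.1000 m/s

at the boundary: (1/3)·v² + (23/75)·v + (-1057/500) = 0
  disc = (23/75)² − 4·(1/3)·(-1057/500) = 16384/5625 ; √disc = 128/75
  v_R = (−(23/75) + 128/75) / (2·(1/3)) = 21/10 m/s
check:
stop time T_s = (21/10)/(3/2) = 1.4000 s
reaction-phase robot travel = 2.1000·0.0400 = 0.0840 m
braking distance = 2.1000²/(2·1.5000) = 1.4700 m
human closes 0.4000·1.4400 = 0.5760 m
residual clearance needed = 0.0200+0.0000+0.0500 = 0.0700 m
sum ≈ 0.0840+1.4700+0.5760+0.0700 ≈ 2.2000 m = S ✓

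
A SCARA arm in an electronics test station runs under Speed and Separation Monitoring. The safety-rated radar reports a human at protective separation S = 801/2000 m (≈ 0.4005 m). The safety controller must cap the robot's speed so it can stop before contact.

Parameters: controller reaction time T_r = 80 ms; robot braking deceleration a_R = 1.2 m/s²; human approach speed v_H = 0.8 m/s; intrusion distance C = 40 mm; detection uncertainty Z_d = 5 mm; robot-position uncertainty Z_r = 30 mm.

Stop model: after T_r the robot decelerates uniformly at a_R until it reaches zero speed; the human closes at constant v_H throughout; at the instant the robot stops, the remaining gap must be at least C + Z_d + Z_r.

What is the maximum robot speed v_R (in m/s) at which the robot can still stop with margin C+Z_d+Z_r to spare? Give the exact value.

quadratic (5/12)·v² + (56/75)·v + (-523/2000) = 0
  disc = (56/75)² − 4·(5/12)·(-523/2000) = 89401/90000 ; √disc = 299/300
  v_R = (−(56/75) + 299/300) / (2·(5/12)) = 3/10 m/s
check:
stop time T_s = (3/10)/(6/5) = 0.2500 s
reaction-phase robot travel = 0.3000·0.0800 = 0.0240 m
braking distance = 0.3000²/(2·1.2000) = 0.0375 m
person approaches 0.8000·(0.0800+0.2500) = 0.2640 m
margins: 0.0400+0.0050+0.0300 = 0.0750 m
sum ≈ 0.0240+0.0375+0.2640+0.0750 ≈ 0.4005 m = S ✓

v_R_max = 3/10 m/s = 0.3000 m/s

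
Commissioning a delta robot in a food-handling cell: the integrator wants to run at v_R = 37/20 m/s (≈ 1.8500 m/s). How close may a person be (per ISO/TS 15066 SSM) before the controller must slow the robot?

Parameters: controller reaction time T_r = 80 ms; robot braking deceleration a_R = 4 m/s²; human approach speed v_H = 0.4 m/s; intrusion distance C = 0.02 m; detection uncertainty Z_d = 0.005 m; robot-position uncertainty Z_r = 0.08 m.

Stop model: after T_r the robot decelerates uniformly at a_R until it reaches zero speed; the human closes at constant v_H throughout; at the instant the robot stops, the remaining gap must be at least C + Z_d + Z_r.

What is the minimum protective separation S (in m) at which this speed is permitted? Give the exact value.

S_min = 2873/3200 m = 0.8978 m

stop time T_s = (37/20)/4 = 0.4625 s
robot covers v_R·T_r = 1.8500·0.0800 = 0.1480 m before braking
robot covers 1.8500·0.4625 − ½·4.0000·0.4625² = 0.4278 m while stopping
person approaches 0.4000·(0.0800+0.4625) = 0.2170 m
margins: 0.0200+0.0050+0.0800 = 0.1050 m
S_min ≈ 0.1480+0.4278+0.2170+0.1050  ⇒  S_min = 2873/3200 m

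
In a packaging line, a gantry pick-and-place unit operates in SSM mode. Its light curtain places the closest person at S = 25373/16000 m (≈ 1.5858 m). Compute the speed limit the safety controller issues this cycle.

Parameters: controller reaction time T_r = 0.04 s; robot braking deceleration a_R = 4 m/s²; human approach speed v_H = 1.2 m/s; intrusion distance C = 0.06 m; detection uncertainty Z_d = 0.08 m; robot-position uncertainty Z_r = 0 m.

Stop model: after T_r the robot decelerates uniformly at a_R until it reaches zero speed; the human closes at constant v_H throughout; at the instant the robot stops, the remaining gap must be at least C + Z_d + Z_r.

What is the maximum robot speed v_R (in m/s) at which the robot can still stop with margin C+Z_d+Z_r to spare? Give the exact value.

quadratic (1/8)·v² + (17/50)·v + (-4473/3200) = 0
  disc = (17/50)² − 4·(1/8)·(-4473/3200) = 130321/160000 ; √disc = 361/400
  v_R = (−(17/50) + 361/400) / (2·(1/8)) = 9/4 m/s
check:
stop time T_s = (9/4)/4 = 0.5625 s
robot covers v_R·T_r = 2.2500·0.0400 = 0.0900 m before braking
robot under decel: 2.2500²/(2·4.0000) = 0.6328 m
human closes 1.2000·0.6025 = 0.7230 m
margins: 0.0600+0.0800+0.0000 = 0.1400 m
sum ≈ 0.0900+0.6328+0.7230+0.1400 ≈ 1.5858 m = S ✓

v_R_max = 9/4 m/s = 2.2500 m/s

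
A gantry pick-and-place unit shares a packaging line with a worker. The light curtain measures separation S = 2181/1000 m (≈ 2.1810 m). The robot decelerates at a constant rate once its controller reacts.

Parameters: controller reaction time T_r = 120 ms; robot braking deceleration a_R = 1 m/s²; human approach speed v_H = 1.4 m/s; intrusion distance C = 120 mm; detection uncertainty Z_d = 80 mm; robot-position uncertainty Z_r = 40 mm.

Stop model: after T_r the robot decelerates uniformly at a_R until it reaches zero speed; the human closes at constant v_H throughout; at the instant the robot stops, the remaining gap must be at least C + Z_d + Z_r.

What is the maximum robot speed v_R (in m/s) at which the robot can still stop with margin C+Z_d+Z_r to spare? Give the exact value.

at the boundary: (1/2)·v² + (38/25)·v + (-1773/1000) = 0
  disc = (38/25)² − 4·(1/2)·(-1773/1000) = 14641/2500 ; √disc = 121/50
  v_R = (−(38/25) + 121/50) / (2·(1/2)) = 9/10 m/s
check:
braking lasts T_s = (9/10)/1 = 0.9000 s
reaction-phase robot travel = 0.9000·0.1200 = 0.1080 m
robot covers 0.9000·0.9000 − ½·1.0000·0.9000² = 0.4050 m while stopping
human over T_r+T_s: 1.4000·(0.1200+0.9000) = 1.4280 m
margins: 0.1200+0.0800+0.0400 = 0.2400 m
sum ≈ 0.1080+0.4050+1.4280+0.2400 ≈ 2.1810 m = S ✓

v_R_max = 9/10 m/s = 0.9000 m/s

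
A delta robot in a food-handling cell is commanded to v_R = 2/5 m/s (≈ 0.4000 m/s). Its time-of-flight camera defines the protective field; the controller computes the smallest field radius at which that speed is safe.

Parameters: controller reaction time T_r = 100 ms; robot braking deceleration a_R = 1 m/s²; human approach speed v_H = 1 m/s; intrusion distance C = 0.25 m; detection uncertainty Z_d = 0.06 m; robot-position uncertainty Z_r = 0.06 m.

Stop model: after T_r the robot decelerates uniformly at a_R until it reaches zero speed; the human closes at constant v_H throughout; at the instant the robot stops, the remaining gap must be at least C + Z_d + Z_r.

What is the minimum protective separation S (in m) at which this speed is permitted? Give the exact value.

S_min = 99/100 m = 0.9900 m

T_s = v_R/a_R = (2/5)/1 = 0.4000 s
robot in T_r: 0.4000·0.1000 = 0.0400 m
robot covers 0.4000·0.4000 − ½·1.0000·0.4000² = 0.0800 m while stopping
person approaches 1.0000·(0.1000+0.4000) = 0.5000 m
residual clearance needed = 0.2500+0.0600+0.0600 = 0.3700 m
S_min ≈ 0.0400+0.0800+0.5000+0.3700  ⇒  S_min = 99/100 m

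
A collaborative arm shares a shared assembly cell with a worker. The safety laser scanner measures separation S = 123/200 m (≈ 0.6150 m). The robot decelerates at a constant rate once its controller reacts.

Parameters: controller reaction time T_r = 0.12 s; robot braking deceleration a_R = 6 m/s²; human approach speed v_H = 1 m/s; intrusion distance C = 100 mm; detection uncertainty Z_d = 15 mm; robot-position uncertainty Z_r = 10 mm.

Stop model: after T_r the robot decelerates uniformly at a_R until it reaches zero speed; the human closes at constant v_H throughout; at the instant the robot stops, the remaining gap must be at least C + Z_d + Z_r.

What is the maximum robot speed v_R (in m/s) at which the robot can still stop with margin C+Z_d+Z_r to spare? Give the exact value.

collect terms ⇒ (1/12)·v_R² + (43/150)·v_R + (-37/100) = 0
  disc = (43/150)² − 4·(1/12)·(-37/100) = 1156/5625 ; √disc = 34/75
  v_R = (−(43/150) + 34/75) / (2·(1/12)) = 1 m/s
check:
T_s = v_R/a_R = 1/6 = 0.1667 s
reaction-phase robot travel = 1.0000·0.1200 = 0.1200 m
robot under decel: 1.0000²/(2·6.0000) = 0.0833 m
person approaches 1.0000·(0.1200+0.1667) = 0.2867 m
margins: 0.1000+0.0150+0.0100 = 0.1250 m
sum ≈ 0.1200+0.0833+0.2867+0.1250 ≈ 0.6150 m = S ✓

v_R_max = 1 m/s = 1.0000 m/s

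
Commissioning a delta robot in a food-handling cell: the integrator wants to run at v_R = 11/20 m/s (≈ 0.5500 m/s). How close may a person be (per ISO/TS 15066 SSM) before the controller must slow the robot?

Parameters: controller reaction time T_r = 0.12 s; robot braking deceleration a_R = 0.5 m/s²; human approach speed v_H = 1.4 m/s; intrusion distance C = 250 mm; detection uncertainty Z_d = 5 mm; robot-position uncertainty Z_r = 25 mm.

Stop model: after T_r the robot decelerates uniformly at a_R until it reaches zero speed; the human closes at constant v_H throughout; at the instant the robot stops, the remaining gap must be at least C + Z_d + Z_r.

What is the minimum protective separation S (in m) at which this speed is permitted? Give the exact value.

braking lasts T_s = (11/20)/(1/2) = 1.1000 s
robot covers v_R·T_r = 0.5500·0.1200 = 0.0660 m before braking
braking distance = 0.5500²/(2·0.5000) = 0.3025 m
person approaches 1.4000·(0.1200+1.1000) = 1.7080 m
residual clearance needed = 0.2500+0.0050+0.0250 = 0.2800 m
S_min ≈ 0.0660+0.3025+1.7080+0.2800  ⇒  S_min = 4713/2000 m

S_min = 4713/2000 m = 2.3565 m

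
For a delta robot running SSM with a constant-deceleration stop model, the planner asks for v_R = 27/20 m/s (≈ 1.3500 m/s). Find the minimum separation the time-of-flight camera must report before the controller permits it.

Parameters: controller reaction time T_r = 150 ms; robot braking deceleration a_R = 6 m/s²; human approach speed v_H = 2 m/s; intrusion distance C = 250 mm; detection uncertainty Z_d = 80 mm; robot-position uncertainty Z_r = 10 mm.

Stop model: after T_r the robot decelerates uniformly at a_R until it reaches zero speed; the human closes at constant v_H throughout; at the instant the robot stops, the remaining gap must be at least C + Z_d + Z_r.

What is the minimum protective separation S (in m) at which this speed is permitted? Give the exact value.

S_min = 2311/1600 m = 1.4444 m

stop time T_s = (27/20)/6 = 0.2250 s
robot in T_r: 1.3500·0.1500 = 0.2025 m
robot covers 1.3500·0.2250 − ½·6.0000·0.2250² = 0.1519 m while stopping
human over T_r+T_s: 2.0000·(0.1500+0.2250) = 0.7500 m
residual clearance needed = 0.2500+0.0800+0.0100 = 0.3400 m
S_min ≈ 0.2025+0.1519+0.7500+0.3400  ⇒  S_min = 2311/1600 m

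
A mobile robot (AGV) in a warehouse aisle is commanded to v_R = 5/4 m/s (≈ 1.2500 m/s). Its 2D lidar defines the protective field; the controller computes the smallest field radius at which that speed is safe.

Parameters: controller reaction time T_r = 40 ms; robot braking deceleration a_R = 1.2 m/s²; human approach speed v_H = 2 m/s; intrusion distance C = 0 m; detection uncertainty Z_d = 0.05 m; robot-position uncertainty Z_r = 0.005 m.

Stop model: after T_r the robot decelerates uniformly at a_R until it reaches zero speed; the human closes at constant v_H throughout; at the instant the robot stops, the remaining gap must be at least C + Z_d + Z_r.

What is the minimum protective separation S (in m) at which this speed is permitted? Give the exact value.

S_min = 4671/1600 m = 2.9194 m

braking lasts T_s = (5/4)/(6/5) = 1.0417 s
reaction-phase robot travel = 1.2500·0.0400 = 0.0500 m
braking distance = 1.2500²/(2·1.2000) = 0.6510 m
human over T_r+T_s: 2.0000·(0.0400+1.0417) = 2.1633 m
residual clearance needed = 0.0000+0.0500+0.0050 = 0.0550 m
S_min ≈ 0.0500+0.6510+2.1633+0.0550  ⇒  S_min = 4671/1600 m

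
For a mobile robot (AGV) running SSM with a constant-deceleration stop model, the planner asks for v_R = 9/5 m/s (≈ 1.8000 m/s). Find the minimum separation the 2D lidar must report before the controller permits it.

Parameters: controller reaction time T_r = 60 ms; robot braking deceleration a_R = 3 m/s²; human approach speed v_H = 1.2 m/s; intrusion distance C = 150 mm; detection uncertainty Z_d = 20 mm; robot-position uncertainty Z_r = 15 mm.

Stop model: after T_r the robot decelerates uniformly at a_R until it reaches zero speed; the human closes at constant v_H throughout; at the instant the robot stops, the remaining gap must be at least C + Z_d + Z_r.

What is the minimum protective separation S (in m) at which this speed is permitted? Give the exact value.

T_s = v_R/a_R = (9/5)/3 = 0.6000 s
robot in T_r: 1.8000·0.0600 = 0.1080 m
robot covers 1.8000·0.6000 − ½·3.0000·0.6000² = 0.5400 m while stopping
human closes 1.2000·0.6600 = 0.7920 m
C+Z_d+Z_r = 0.1500+0.0200+0.0150 = 0.1850 m
S_min ≈ 0.1080+0.5400+0.7920+0.1850  ⇒  S_min = 13/8 m

S_min = 13/8 m = 1.6250 m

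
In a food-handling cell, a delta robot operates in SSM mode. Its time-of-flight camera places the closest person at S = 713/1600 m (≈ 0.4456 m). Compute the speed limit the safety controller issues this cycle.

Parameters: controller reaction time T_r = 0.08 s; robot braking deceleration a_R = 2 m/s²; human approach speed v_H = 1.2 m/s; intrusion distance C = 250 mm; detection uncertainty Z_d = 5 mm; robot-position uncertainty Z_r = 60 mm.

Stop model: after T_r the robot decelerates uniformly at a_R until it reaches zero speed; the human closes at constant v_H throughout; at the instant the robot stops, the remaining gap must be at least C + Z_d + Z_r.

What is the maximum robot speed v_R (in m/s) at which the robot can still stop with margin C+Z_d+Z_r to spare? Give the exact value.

collect terms ⇒ (1/4)·v_R² + (17/25)·v_R + (-277/8000) = 0
  disc = (17/25)² − 4·(1/4)·(-277/8000) = 19881/40000 ; √disc = 141/200
  v_R = (−(17/25) + 141/200) / (2·(1/4)) = 1/20 m/s
check:
T_s = v_R/a_R = (1/20)/2 = 0.0250 s
reaction-phase robot travel = 0.0500·0.0800 = 0.0040 m
robot covers 0.0500·0.0250 − ½·2.0000·0.0250² = 0.0006 m while stopping
human over T_r+T_s: 1.2000·(0.0800+0.0250) = 0.1260 m
margins: 0.2500+0.0050+0.0600 = 0.3150 m
sum ≈ 0.0040+0.0006+0.1260+0.3150 ≈ 0.4456 m = S ✓

v_R_max = 1/20 m/s = 0.0500 m/s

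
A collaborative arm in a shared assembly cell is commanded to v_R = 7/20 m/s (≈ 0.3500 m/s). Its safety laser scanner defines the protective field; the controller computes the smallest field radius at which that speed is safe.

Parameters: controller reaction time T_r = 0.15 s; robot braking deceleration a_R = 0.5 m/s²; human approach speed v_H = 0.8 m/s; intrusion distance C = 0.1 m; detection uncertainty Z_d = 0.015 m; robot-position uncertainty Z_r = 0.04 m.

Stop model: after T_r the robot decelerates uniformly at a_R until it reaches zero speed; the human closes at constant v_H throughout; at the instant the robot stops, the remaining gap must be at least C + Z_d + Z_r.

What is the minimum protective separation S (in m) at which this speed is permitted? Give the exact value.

S_min = 101/100 m = 1.0100 m

T_s = v_R/a_R = (7/20)/(1/2) = 0.7000 s
robot covers v_R·T_r = 0.3500·0.1500 = 0.0525 m before braking
robot covers 0.3500·0.7000 − ½·0.5000·0.7000² = 0.1225 m while stopping
human closes 0.8000·0.8500 = 0.6800 m
margins: 0.1000+0.0150+0.0400 = 0.1550 m
S_min ≈ 0.0525+0.1225+0.6800+0.1550  ⇒  S_min = 101/100 m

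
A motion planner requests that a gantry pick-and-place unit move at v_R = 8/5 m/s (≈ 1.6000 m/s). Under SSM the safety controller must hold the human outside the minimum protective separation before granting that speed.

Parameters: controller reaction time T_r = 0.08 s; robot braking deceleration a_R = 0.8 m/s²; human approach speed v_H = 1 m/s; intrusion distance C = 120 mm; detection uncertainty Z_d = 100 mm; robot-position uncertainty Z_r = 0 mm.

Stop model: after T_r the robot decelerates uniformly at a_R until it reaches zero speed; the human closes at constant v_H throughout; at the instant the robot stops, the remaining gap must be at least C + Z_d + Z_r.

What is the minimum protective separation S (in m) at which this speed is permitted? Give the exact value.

S_min = 1007/250 m = 4.0280 m

stop time T_s = (8/5)/(4/5) = 2.0000 s
robot in T_r: 1.6000·0.0800 = 0.1280 m
robot under decel: 1.6000²/(2·0.8000) = 1.6000 m
person approaches 1.0000·(0.0800+2.0000) = 2.0800 m
margins: 0.1200+0.1000+0.0000 = 0.2200 m
S_min ≈ 0.1280+1.6000+2.0800+0.2200  ⇒  S_min = 1007/250 m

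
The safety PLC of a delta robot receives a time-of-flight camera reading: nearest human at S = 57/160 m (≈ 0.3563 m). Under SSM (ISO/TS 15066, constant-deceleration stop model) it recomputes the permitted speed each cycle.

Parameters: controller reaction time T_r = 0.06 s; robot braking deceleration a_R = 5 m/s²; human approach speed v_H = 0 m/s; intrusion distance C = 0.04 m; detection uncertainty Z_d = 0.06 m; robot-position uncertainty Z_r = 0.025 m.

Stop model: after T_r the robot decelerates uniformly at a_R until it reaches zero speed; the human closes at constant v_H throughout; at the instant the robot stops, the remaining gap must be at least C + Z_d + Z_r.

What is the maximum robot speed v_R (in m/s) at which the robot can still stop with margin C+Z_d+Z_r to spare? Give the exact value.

collect terms ⇒ (1/10)·v_R² + (3/50)·v_R + (-37/160) = 0
  disc = (3/50)² − 4·(1/10)·(-37/160) = 961/10000 ; √disc = 31/100
  v_R = (−(3/50) + 31/100) / (2·(1/10)) = 5/4 m/s
check:
T_s = v_R/a_R = (5/4)/5 = 0.2500 s
robot in T_r: 1.2500·0.0600 = 0.0750 m
braking distance = 1.2500²/(2·5.0000) = 0.1562 m
person approaches 0.0000·(0.0600+0.2500) = 0.0000 m
C+Z_d+Z_r = 0.0400+0.0600+0.0250 = 0.1250 m
sum ≈ 0.0750+0.1562+0.0000+0.1250 ≈ 0.3563 m = S ✓

v_R_max = 5/4 m/s = 1.2500 m/s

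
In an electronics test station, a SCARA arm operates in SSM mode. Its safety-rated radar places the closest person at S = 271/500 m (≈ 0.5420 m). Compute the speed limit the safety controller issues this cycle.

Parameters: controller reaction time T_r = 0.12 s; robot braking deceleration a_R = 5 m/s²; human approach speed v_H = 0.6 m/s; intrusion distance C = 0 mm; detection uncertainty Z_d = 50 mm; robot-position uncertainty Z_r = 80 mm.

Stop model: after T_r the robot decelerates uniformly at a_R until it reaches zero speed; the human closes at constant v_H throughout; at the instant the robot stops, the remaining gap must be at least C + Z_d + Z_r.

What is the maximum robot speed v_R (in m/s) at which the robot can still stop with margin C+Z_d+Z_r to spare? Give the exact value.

v_R_max = 1 m/s = 1.0000 m/s

collect terms ⇒ (1/10)·v_R² + (6/25)·v_R + (-17/50) = 0
  disc = (6/25)² − 4·(1/10)·(-17/50) = 121/625 ; √disc = 11/25
  v_R = (−(6/25) + 11/25) / (2·(1/10)) = 1 m/s
check:
stop time T_s = 1/5 = 0.2000 s
reaction-phase robot travel = 1.0000·0.1200 = 0.1200 m
robot covers 1.0000·0.2000 − ½·5.0000·0.2000² = 0.1000 m while stopping
person approaches 0.6000·(0.1200+0.2000) = 0.1920 m
C+Z_d+Z_r = 0.0000+0.0500+0.0800 = 0.1300 m
sum ≈ 0.1200+0.1000+0.1920+0.1300 ≈ 0.5420 m = S ✓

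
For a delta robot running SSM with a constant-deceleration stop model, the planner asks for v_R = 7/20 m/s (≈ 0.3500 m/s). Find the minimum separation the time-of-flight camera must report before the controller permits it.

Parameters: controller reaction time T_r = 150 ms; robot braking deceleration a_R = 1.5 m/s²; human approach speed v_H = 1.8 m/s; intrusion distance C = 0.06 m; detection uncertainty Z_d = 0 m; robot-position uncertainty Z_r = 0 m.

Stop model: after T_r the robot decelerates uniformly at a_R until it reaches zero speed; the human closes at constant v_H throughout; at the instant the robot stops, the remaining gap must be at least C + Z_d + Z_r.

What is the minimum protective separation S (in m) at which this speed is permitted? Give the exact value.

T_s = v_R/a_R = (7/20)/(3/2) = 0.2333 s
reaction-phase robot travel = 0.3500·0.1500 = 0.0525 m
braking distance = 0.3500²/(2·1.5000) = 0.0408 m
person approaches 1.8000·(0.1500+0.2333) = 0.6900 m
residual clearance needed = 0.0600+0.0000+0.0000 = 0.0600 m
S_min ≈ 0.0525+0.0408+0.6900+0.0600  ⇒  S_min = 253/300 m

S_min = 253/300 m = 0.8433 m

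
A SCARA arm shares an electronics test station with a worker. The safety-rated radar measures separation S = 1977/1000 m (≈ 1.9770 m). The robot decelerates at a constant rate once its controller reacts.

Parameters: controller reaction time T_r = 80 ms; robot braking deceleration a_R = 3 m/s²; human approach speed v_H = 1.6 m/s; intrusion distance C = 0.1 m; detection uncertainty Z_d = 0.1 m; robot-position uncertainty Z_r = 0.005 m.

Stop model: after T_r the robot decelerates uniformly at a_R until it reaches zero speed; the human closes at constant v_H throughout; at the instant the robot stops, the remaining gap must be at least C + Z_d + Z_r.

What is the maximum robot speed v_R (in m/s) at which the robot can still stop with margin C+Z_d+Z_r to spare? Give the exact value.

v_R_max = 9/5 m/s = 1.8000 m/s

at the boundary: (1/6)·v² + (46/75)·v + (-411/250) = 0
  disc = (46/75)² − 4·(1/6)·(-411/250) = 8281/5625 ; √disc = 91/75
  v_R = (−(46/75) + 91/75) / (2·(1/6)) = 9/5 m/s
check:
braking lasts T_s = (9/5)/3 = 0.6000 s
robot covers v_R·T_r = 1.8000·0.0800 = 0.1440 m before braking
braking distance = 1.8000²/(2·3.0000) = 0.5400 m
person approaches 1.6000·(0.0800+0.6000) = 1.0880 m
residual clearance needed = 0.1000+0.1000+0.0050 = 0.2050 m
sum ≈ 0.1440+0.5400+1.0880+0.2050 ≈ 1.9770 m = S ✓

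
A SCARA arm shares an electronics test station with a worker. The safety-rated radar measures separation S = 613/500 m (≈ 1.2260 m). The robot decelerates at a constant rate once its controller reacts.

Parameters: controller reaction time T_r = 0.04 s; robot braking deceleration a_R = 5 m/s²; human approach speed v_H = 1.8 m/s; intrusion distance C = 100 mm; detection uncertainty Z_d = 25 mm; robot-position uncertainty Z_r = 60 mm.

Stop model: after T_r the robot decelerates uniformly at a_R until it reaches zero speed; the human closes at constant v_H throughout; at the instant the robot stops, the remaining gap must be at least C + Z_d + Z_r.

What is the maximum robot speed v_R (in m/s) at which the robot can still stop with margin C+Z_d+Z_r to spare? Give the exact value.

v_R_max = 17/10 m/s = 1.7000 m/s

collect terms ⇒ (1/10)·v_R² + (2/5)·v_R + (-969/1000) = 0
  disc = (2/5)² − 4·(1/10)·(-969/1000) = 1369/2500 ; √disc = 37/50
  v_R = (−(2/5) + 37/50) / (2·(1/10)) = 17/10 m/s
check:
T_s = v_R/a_R = (17/10)/5 = 0.3400 s
robot in T_r: 1.7000·0.0400 = 0.0680 m
braking distance = 1.7000²/(2·5.0000) = 0.2890 m
person approaches 1.8000·(0.0400+0.3400) = 0.6840 m
margins: 0.1000+0.0250+0.0600 = 0.1850 m
sum ≈ 0.0680+0.2890+0.6840+0.1850 ≈ 1.2260 m = S ✓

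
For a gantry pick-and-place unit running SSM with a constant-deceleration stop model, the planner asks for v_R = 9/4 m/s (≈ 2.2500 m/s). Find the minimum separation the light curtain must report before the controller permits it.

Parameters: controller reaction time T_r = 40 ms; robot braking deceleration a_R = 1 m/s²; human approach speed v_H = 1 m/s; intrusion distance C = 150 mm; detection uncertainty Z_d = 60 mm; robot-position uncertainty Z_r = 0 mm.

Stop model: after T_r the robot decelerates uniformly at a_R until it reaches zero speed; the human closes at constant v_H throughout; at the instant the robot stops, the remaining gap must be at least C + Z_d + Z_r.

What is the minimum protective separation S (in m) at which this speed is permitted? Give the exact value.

T_s = v_R/a_R = (9/4)/1 = 2.2500 s
robot in T_r: 2.2500·0.0400 = 0.0900 m
robot covers 2.2500·2.2500 − ½·1.0000·2.2500² = 2.5312 m while stopping
person approaches 1.0000·(0.0400+2.2500) = 2.2900 m
C+Z_d+Z_r = 0.1500+0.0600+0.0000 = 0.2100 m
S_min ≈ 0.0900+2.5312+2.2900+0.2100  ⇒  S_min = 4097/800 m

S_min = 4097/800 m = 5.1212 m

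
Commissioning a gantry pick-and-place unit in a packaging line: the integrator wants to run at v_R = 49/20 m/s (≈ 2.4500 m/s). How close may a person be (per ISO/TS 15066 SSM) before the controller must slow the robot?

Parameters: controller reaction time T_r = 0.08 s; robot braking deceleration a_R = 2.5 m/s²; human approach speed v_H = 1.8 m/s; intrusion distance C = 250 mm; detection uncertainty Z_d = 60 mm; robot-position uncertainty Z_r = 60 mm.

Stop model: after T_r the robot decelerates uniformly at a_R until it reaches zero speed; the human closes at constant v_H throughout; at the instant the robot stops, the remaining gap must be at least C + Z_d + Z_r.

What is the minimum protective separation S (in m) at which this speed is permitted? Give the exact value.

S_min = 7349/2000 m = 3.6745 m

T_s = v_R/a_R = (49/20)/(5/2) = 0.9800 s
robot covers v_R·T_r = 2.4500·0.0800 = 0.1960 m before braking
braking distance = 2.4500²/(2·2.5000) = 1.2005 m
person approaches 1.8000·(0.0800+0.9800) = 1.9080 m
C+Z_d+Z_r = 0.2500+0.0600+0.0600 = 0.3700 m
S_min ≈ 0.1960+1.2005+1.9080+0.3700  ⇒  S_min = 7349/2000 m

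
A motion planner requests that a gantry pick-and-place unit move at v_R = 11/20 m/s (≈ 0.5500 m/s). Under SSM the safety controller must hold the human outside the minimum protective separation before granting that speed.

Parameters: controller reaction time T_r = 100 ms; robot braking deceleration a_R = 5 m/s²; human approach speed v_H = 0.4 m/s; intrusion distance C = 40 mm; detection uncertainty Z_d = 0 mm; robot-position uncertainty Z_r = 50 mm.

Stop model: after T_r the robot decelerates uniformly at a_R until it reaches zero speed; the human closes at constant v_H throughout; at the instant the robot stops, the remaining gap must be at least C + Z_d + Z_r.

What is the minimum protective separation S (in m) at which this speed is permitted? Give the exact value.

braking lasts T_s = (11/20)/5 = 0.1100 s
robot covers v_R·T_r = 0.5500·0.1000 = 0.0550 m before braking
braking distance = 0.5500²/(2·5.0000) = 0.0302 m
human over T_r+T_s: 0.4000·(0.1000+0.1100) = 0.0840 m
C+Z_d+Z_r = 0.0400+0.0000+0.0500 = 0.0900 m
S_min ≈ 0.0550+0.0302+0.0840+0.0900  ⇒  S_min = 1037/4000 m

S_min = 1037/4000 m = 0.2592 m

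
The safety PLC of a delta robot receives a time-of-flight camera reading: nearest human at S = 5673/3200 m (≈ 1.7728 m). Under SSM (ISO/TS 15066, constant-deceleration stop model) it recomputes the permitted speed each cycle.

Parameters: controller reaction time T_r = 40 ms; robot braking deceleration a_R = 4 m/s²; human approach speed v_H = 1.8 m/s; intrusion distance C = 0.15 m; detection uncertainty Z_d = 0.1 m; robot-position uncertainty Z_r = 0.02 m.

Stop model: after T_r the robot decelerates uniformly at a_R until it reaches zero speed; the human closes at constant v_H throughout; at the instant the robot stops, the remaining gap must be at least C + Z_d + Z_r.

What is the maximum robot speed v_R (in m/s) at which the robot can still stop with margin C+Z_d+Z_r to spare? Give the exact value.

at the boundary: (1/8)·v² + (49/100)·v + (-22893/16000) = 0
  disc = (49/100)² − 4·(1/8)·(-22893/16000) = 152881/160000 ; √disc = 391/400
  v_R = (−(49/100) + 391/400) / (2·(1/8)) = 39/20 m/s
check:
braking lasts T_s = (39/20)/4 = 0.4875 s
reaction-phase robot travel = 1.9500·0.0400 = 0.0780 m
braking distance = 1.9500²/(2·4.0000) = 0.4753 m
human closes 1.8000·0.5275 = 0.9495 m
margins: 0.1500+0.1000+0.0200 = 0.2700 m
sum ≈ 0.0780+0.4753+0.9495+0.2700 ≈ 1.7728 m = S ✓

v_R_max = 39/20 m/s = 1.9500 m/s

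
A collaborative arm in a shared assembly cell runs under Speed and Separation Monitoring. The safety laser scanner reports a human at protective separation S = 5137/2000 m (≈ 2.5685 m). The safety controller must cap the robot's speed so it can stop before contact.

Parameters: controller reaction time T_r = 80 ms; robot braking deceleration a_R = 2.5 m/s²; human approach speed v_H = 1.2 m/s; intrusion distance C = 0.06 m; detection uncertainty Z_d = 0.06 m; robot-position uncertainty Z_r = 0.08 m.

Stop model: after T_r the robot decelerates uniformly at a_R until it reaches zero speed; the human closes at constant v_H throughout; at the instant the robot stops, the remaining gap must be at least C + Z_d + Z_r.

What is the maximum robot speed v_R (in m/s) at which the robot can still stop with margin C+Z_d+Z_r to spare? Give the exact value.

v_R_max = 9/4 m/s = 2.2500 m/s

quadratic (1/5)·v² + (14/25)·v + (-909/400) = 0
  disc = (14/25)² − 4·(1/5)·(-909/400) = 5329/2500 ; √disc = 73/50
  v_R = (−(14/25) + 73/50) / (2·(1/5)) = 9/4 m/s
check:
stop time T_s = (9/4)/(5/2) = 0.9000 s
reaction-phase robot travel = 2.2500·0.0800 = 0.1800 m
robot under decel: 2.2500²/(2·2.5000) = 1.0125 m
human closes 1.2000·0.9800 = 1.1760 m
residual clearance needed = 0.0600+0.0600+0.0800 = 0.2000 m
sum ≈ 0.1800+1.0125+1.1760+0.2000 ≈ 2.5685 m = S ✓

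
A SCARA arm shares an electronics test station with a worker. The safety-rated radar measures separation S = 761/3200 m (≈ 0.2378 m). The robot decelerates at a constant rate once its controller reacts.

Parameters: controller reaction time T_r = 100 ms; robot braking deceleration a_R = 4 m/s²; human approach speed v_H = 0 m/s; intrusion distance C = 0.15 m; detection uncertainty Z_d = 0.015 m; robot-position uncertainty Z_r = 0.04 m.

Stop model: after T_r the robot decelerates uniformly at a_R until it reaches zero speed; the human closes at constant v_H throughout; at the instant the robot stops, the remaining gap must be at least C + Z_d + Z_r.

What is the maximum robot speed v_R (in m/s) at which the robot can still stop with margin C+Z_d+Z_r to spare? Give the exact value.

v_R_max = 1/4 m/s = 0.2500 m/s

at the boundary: (1/8)·v² + (1/10)·v + (-21/640) = 0
  disc = (1/10)² − 4·(1/8)·(-21/640) = 169/6400 ; √disc = 13/80
  v_R = (−(1/10) + 13/80) / (2·(1/8)) = 1/4 m/s
check:
T_s = v_R/a_R = (1/4)/4 = 0.0625 s
reaction-phase robot travel = 0.2500·0.1000 = 0.0250 m
robot under decel: 0.2500²/(2·4.0000) = 0.0078 m
human closes 0.0000·0.1625 = 0.0000 m
C+Z_d+Z_r = 0.1500+0.0150+0.0400 = 0.2050 m
sum ≈ 0.0250+0.0078+0.0000+0.2050 ≈ 0.2378 m = S ✓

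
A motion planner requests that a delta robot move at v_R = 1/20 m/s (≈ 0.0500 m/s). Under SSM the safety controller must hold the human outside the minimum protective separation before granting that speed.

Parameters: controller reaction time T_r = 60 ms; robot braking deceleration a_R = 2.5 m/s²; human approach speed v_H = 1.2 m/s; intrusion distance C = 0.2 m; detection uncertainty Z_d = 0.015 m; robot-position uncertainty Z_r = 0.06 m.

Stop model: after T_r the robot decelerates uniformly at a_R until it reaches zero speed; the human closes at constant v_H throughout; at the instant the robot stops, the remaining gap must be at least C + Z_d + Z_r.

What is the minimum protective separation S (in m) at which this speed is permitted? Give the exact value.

T_s = v_R/a_R = (1/20)/(5/2) = 0.0200 s
robot covers v_R·T_r = 0.0500·0.0600 = 0.0030 m before braking
braking distance = 0.0500²/(2·2.5000) = 0.0005 m
human over T_r+T_s: 1.2000·(0.0600+0.0200) = 0.0960 m
margins: 0.2000+0.0150+0.0600 = 0.2750 m
S_min ≈ 0.0030+0.0005+0.0960+0.2750  ⇒  S_min = 749/2000 m

S_min = 749/2000 m = 0.3745 m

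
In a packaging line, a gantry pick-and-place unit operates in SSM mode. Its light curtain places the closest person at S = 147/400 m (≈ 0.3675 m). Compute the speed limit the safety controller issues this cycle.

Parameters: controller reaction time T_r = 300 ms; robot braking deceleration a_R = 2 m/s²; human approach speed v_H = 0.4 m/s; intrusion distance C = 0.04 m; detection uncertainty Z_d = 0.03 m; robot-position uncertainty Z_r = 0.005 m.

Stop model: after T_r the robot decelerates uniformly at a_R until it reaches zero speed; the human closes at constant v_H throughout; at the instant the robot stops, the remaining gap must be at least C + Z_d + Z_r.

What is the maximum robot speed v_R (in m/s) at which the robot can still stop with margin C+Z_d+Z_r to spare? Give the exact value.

at the boundary: (1/4)·v² + (1/2)·v + (-69/400) = 0
  disc = (1/2)² − 4·(1/4)·(-69/400) = 169/400 ; √disc = 13/20
  v_R = (−(1/2) + 13/20) / (2·(1/4)) = 3/10 m/s
check:
braking lasts T_s = (3/10)/2 = 0.1500 s
robot in T_r: 0.3000·0.3000 = 0.0900 m
braking distance = 0.3000²/(2·2.0000) = 0.0225 m
human over T_r+T_s: 0.4000·(0.3000+0.1500) = 0.1800 m
residual clearance needed = 0.0400+0.0300+0.0050 = 0.0750 m
sum ≈ 0.0900+0.0225+0.1800+0.0750 ≈ 0.3675 m = S ✓

v_R_max = 3/10 m/s = 0.3000 m/s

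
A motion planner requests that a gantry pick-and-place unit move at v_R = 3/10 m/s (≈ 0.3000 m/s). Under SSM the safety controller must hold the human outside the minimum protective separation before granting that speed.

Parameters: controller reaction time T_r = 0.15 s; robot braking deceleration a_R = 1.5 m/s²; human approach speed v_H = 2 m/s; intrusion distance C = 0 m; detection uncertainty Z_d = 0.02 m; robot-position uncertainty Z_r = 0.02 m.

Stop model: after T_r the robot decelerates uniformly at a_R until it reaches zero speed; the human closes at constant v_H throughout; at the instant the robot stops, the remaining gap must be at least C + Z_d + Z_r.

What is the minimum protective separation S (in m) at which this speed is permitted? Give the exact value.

T_s = v_R/a_R = (3/10)/(3/2) = 0.2000 s
robot in T_r: 0.3000·0.1500 = 0.0450 m
robot under decel: 0.3000²/(2·1.5000) = 0.0300 m
human closes 2.0000·0.3500 = 0.7000 m
C+Z_d+Z_r = 0.0000+0.0200+0.0200 = 0.0400 m
S_min ≈ 0.0450+0.0300+0.7000+0.0400  ⇒  S_min = 163/200 m

S_min = 163/200 m = 0.8150 m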